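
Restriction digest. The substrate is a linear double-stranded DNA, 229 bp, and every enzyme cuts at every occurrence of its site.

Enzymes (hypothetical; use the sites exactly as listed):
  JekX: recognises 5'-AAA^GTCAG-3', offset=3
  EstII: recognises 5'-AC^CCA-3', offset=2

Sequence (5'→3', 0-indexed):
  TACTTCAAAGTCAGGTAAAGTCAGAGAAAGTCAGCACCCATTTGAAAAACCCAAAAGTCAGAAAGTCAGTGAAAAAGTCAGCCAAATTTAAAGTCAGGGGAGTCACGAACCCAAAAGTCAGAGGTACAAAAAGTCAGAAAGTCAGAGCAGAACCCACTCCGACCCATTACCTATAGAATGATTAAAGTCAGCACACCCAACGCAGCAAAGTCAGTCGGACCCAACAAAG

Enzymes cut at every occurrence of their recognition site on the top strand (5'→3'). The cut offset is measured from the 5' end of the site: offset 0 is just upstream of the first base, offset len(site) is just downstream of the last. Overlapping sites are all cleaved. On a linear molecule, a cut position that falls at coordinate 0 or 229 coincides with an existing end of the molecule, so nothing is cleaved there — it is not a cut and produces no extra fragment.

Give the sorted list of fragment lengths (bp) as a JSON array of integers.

[6,6,8,8,8,9,9,10,10,10,10,11,12,13,13,13,16,16,18,23]

Scan for sites:
  JekX AAAGTCAG/3: at [6, 16, 26, 53, 61, 73, 89, 113, 129, 137, 183, 206] ⇒ [9, 19, 29, 56, 64, 76, 92, 116, 132, 140, 186, 209]
  EstII ACCCA/2: at [35, 48, 108, 151, 161, 194, 218] ⇒ [37, 50, 110, 153, 163, 196, 220]

Pooled cuts: [9, 19, 29, 37, 50, 56, 64, 76, 92, 110, 116, 132, 140, 153, 163, 186, 196, 209, 220]

Fragments:
  [0,9): 9 bp
  [9,19): 10 bp
  [19,29): 10 bp
  [29,37): 8 bp
  [37,50): 13 bp
  [50,56): 6 bp
  [56,64): 8 bp
  [64,76): 12 bp
  [76,92): 16 bp
  [92,110): 18 bp
  [110,116): 6 bp
  [116,132): 16 bp
  [132,140): 8 bp
  [140,153): 13 bp
  [153,163): 10 bp
  [163,186): 23 bp
  [186,196): 10 bp
  [196,209): 13 bp
  [209,220): 11 bp
  [220,229): 9 bp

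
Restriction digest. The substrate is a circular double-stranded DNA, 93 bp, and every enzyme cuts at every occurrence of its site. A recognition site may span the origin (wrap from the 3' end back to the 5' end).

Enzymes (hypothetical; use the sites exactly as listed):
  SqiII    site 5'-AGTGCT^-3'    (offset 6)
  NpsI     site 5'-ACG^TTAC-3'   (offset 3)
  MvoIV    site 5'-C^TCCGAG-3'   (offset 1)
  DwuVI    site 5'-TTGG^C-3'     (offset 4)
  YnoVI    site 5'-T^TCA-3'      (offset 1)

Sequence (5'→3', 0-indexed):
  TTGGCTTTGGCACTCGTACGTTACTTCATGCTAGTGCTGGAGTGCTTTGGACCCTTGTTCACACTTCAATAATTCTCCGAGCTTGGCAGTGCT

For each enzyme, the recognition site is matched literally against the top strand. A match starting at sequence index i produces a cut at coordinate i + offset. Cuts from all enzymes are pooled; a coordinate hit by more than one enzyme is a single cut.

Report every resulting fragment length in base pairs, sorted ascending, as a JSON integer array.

[4,5,6,7,7,8,10,10,11,12,13]

Site scan:
  SqiII (AGTGCT, off=6): starts [32, 40, 87] → cuts [0, 38, 46]
  NpsI (ACGTTAC, off=3): starts [17] → cuts [20]
  MvoIV (CTCCGAG, off=1): starts [74] → cuts [75]
  DwuVI (TTGGC, off=4): starts [0, 6, 82] → cuts [4, 10, 86]
  YnoVI (TTCA, off=1): starts [24, 57, 64] → cuts [25, 58, 65]

All cut coordinates (distinct, sorted): [0, 4, 10, 20, 25, 38, 46, 58, 65, 75, 86]

Fragment lengths:
  0→4: 4 bp
  4→10: 6 bp
  10→20: 10 bp
  20→25: 5 bp
  25→38: 13 bp
  38→46: 8 bp
  46→58: 12 bp
  58→65: 7 bp
  65→75: 10 bp
  75→86: 11 bp
  86→0 (wrap): 93-86+0 = 7 bp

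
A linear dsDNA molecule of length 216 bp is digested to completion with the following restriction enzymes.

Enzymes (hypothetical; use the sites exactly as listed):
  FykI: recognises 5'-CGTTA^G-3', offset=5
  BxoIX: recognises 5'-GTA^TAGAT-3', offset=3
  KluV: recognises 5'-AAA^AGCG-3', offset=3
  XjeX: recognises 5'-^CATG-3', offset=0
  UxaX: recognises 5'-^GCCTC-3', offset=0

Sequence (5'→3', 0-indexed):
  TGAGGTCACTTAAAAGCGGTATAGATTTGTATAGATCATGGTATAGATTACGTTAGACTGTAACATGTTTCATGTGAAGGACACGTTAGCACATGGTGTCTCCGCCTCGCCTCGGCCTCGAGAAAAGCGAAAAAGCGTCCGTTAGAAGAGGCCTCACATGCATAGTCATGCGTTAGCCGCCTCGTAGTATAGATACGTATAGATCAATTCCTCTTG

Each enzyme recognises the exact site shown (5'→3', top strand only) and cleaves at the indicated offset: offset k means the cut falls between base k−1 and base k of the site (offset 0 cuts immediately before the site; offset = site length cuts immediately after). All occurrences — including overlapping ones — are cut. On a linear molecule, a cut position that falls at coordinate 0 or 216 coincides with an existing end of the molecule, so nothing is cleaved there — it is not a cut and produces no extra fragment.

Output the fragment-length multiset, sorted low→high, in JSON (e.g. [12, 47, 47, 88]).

Site scan:
  FykI CGTTAG/5: at [50, 83, 139, 170] ⇒ [55, 88, 144, 175]
  BxoIX GTATAGAT/3: at [18, 28, 40, 186, 196] ⇒ [21, 31, 43, 189, 199]
  KluV AAAAGCG/3: at [11, 122, 130] ⇒ [14, 125, 133]
  XjeX CATG/0: at [36, 63, 70, 91, 156, 166] ⇒ [36, 63, 70, 91, 156, 166]
  UxaX GCCTC/0: at [103, 108, 114, 150, 178] ⇒ [103, 108, 114, 150, 178]

Pooled cuts: [14, 21, 31, 36, 43, 55, 63, 70, 88, 91, 103, 108, 114, 125, 133, 144, 150, 156, 166, 175, 178, 189, 199]

Fragments:
  [0,14): 14 bp
  [14,21): 7 bp
  [21,31): 10 bp
  [31,36): 5 bp
  [36,43): 7 bp
  [43,55): 12 bp
  [55,63): 8 bp
  [63,70): 7 bp
  [70,88): 18 bp
  [88,91): 3 bp
  [91,103): 12 bp
  [103,108): 5 bp
  [108,114): 6 bp
  [114,125): 11 bp
  [125,133): 8 bp
  [133,144): 11 bp
  [144,150): 6 bp
  [150,156): 6 bp
  [156,166): 10 bp
  [166,175): 9 bp
  [175,178): 3 bp
  [178,189): 11 bp
  [189,199): 10 bp
  [199,216): 17 bp

[3,3,5,5,6,6,6,7,7,7,8,8,9,10,10,10,11,11,11,12,12,14,17,18]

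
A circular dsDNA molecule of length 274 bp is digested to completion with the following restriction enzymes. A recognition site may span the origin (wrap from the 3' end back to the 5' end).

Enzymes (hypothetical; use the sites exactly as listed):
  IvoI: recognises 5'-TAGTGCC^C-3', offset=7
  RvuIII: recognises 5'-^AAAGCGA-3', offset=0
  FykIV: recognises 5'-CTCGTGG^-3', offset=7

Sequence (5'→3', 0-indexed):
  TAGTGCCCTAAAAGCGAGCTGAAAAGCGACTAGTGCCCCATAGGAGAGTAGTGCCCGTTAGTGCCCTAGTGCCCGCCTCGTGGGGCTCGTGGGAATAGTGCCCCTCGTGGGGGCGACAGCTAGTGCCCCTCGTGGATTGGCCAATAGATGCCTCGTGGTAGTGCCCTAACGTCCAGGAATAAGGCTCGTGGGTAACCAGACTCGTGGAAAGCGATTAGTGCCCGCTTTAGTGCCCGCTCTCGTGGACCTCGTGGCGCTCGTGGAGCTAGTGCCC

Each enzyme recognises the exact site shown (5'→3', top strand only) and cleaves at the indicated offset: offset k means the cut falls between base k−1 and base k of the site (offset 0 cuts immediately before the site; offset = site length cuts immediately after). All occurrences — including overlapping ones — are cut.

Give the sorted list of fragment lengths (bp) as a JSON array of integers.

Site scan:
  IvoI TAGTGCCC/7: at [0, 30, 48, 58, 66, 95, 120, 158, 215, 227, 266] ⇒ [7, 37, 55, 65, 73, 102, 127, 165, 222, 234, 273]
  RvuIII AAAGCGA/0: at [10, 22, 207] ⇒ [10, 22, 207]
  FykIV CTCGTGG/7: at [76, 85, 103, 128, 151, 184, 200, 238, 247, 256] ⇒ [83, 92, 110, 135, 158, 191, 207, 245, 254, 263]

All cut coordinates (distinct, sorted): [7, 10, 22, 37, 55, 65, 73, 83, 92, 102, 110, 127, 135, 158, 165, 191, 207, 222, 234, 245, 254, 263, 273]

Fragment lengths:
  7→10: 3 bp
  10→22: 12 bp
  22→37: 15 bp
  37→55: 18 bp
  55→65: 10 bp
  65→73: 8 bp
  73→83: 10 bp
  83→92: 9 bp
  92→102: 10 bp
  102→110: 8 bp
  110→127: 17 bp
  127→135: 8 bp
  135→158: 23 bp
  158→165: 7 bp
  165→191: 26 bp
  191→207: 16 bp
  207→222: 15 bp
  222→234: 12 bp
  234→245: 11 bp
  245→254: 9 bp
  254→263: 9 bp
  263→273: 10 bp
  273→7 (wrap): 274-273+7 = 8 bp

[3,7,8,8,8,8,9,9,9,10,10,10,10,11,12,12,15,15,16,17,18,23,26]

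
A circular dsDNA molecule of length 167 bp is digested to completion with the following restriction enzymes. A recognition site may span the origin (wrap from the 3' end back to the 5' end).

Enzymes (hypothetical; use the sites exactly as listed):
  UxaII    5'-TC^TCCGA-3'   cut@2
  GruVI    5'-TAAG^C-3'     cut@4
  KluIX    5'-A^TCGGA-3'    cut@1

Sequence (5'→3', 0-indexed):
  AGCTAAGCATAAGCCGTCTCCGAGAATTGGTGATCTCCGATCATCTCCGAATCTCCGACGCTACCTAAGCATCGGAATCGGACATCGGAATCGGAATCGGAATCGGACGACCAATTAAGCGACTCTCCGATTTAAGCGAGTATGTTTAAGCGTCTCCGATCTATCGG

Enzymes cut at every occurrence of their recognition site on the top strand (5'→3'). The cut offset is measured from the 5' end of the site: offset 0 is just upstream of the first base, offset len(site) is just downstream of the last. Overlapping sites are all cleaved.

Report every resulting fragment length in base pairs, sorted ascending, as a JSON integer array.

[2,4,5,6,6,6,6,6,6,7,8,9,10,11,11,14,16,17,17]

Per-enzyme occurrences:
  UxaII (TCTCCGA, off=2): starts [16, 33, 43, 51, 123, 152] → cuts [18, 35, 45, 53, 125, 154]
  GruVI (TAAGC, off=4): starts [3, 9, 65, 115, 132, 146] → cuts [7, 13, 69, 119, 136, 150]
  KluIX (ATCGGA, off=1): starts [70, 76, 83, 89, 95, 101, 162] → cuts [71, 77, 84, 90, 96, 102, 163]

Pooled cuts: [7, 13, 18, 35, 45, 53, 69, 71, 77, 84, 90, 96, 102, 119, 125, 136, 150, 154, 163]

Fragment lengths:
  7→13: 6 bp
  13→18: 5 bp
  18→35: 17 bp
  35→45: 10 bp
  45→53: 8 bp
  53→69: 16 bp
  69→71: 2 bp
  71→77: 6 bp
  77→84: 7 bp
  84→90: 6 bp
  90→96: 6 bp
  96→102: 6 bp
  102→119: 17 bp
  119→125: 6 bp
  125→136: 11 bp
  136→150: 14 bp
  150→154: 4 bp
  154→163: 9 bp
  163→7 (wrap): 167-163+7 = 11 bp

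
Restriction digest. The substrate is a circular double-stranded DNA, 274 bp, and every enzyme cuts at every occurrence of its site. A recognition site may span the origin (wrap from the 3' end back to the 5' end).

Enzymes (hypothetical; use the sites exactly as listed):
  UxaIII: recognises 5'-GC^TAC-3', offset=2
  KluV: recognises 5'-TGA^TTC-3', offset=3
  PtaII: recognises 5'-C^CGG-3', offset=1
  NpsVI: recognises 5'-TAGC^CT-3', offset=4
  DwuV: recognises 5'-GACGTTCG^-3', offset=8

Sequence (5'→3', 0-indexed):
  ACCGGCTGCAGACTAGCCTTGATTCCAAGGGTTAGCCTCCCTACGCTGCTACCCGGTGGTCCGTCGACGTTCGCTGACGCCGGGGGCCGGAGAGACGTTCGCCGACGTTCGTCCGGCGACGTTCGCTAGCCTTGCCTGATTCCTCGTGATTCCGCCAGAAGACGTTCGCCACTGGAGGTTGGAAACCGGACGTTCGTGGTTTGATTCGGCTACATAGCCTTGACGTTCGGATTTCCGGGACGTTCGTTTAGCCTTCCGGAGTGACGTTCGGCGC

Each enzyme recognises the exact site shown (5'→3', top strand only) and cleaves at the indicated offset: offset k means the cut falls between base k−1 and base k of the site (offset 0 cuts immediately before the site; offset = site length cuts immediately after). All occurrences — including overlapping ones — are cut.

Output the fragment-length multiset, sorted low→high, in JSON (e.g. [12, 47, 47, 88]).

Site scan:
  UxaIII GCTAC/2: at [47, 208] ⇒ [49, 210]
  KluV TGATTC/3: at [19, 136, 146, 201] ⇒ [22, 139, 149, 204]
  PtaII CCGG/1: at [1, 52, 79, 86, 112, 185, 234, 255] ⇒ [2, 53, 80, 87, 113, 186, 235, 256]
  NpsVI TAGCCT/4: at [13, 32, 126, 214, 248] ⇒ [17, 36, 130, 218, 252]
  DwuV GACGTTCG/8: at [65, 93, 103, 117, 160, 188, 221, 238, 262] ⇒ [73, 101, 111, 125, 168, 196, 229, 246, 270]

Pooled cuts: [2, 17, 22, 36, 49, 53, 73, 80, 87, 101, 111, 113, 125, 130, 139, 149, 168, 186, 196, 204, 210, 218, 229, 235, 246, 252, 256, 270]

Fragments:
  2→17: 15 bp
  17→22: 5 bp
  22→36: 14 bp
  36→49: 13 bp
  49→53: 4 bp
  53→73: 20 bp
  73→80: 7 bp
  80→87: 7 bp
  87→101: 14 bp
  101→111: 10 bp
  111→113: 2 bp
  113→125: 12 bp
  125→130: 5 bp
  130→139: 9 bp
  139→149: 10 bp
  149→168: 19 bp
  168→186: 18 bp
  186→196: 10 bp
  196→204: 8 bp
  204→210: 6 bp
  210→218: 8 bp
  218→229: 11 bp
  229→235: 6 bp
  235→246: 11 bp
  246→252: 6 bp
  252→256: 4 bp
  256→270: 14 bp
  270→2 (wrap): 274-270+2 = 6 bp

[2,4,4,5,5,6,6,6,6,7,7,8,8,9,10,10,10,11,11,12,13,14,14,14,15,18,19,20]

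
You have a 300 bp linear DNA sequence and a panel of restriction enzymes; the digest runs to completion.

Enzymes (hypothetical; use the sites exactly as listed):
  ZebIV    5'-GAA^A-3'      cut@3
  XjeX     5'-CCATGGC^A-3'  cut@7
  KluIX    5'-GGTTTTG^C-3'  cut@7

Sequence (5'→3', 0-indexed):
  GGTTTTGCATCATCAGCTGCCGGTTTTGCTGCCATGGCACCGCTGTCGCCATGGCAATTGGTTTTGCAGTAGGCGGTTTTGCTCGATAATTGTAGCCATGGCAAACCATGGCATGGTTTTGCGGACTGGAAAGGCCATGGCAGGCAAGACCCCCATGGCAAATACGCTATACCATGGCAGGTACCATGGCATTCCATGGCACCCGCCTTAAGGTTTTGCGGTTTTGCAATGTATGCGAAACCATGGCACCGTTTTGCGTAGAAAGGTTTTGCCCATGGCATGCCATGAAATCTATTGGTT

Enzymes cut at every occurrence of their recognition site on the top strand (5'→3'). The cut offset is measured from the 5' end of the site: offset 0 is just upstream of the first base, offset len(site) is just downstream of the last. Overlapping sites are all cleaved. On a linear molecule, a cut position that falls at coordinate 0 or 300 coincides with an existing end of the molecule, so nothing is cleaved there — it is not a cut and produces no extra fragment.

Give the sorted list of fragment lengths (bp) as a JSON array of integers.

[7,8,8,8,8,9,10,10,10,10,10,10,11,11,12,13,15,16,17,18,18,19,21,21]

Scan for sites:
  ZebIV GAAA/3: at [128, 236, 260, 286] ⇒ [131, 239, 263, 289]
  XjeX CCATGGCA/7: at [31, 48, 95, 105, 134, 152, 171, 183, 193, 240, 272] ⇒ [38, 55, 102, 112, 141, 159, 178, 190, 200, 247, 279]
  KluIX GGTTTTGC/7: at [0, 21, 59, 74, 114, 211, 219, 264] ⇒ [7, 28, 66, 81, 121, 218, 226, 271]

All cut coordinates (distinct, sorted): [7, 28, 38, 55, 66, 81, 102, 112, 121, 131, 141, 159, 178, 190, 200, 218, 226, 239, 247, 263, 271, 279, 289]

Fragment lengths:
  [0,7): 7 bp
  [7,28): 21 bp
  [28,38): 10 bp
  [38,55): 17 bp
  [55,66): 11 bp
  [66,81): 15 bp
  [81,102): 21 bp
  [102,112): 10 bp
  [112,121): 9 bp
  [121,131): 10 bp
  [131,141): 10 bp
  [141,159): 18 bp
  [159,178): 19 bp
  [178,190): 12 bp
  [190,200): 10 bp
  [200,218): 18 bp
  [218,226): 8 bp
  [226,239): 13 bp
  [239,247): 8 bp
  [247,263): 16 bp
  [263,271): 8 bp
  [271,279): 8 bp
  [279,289): 10 bp
  [289,300): 11 bp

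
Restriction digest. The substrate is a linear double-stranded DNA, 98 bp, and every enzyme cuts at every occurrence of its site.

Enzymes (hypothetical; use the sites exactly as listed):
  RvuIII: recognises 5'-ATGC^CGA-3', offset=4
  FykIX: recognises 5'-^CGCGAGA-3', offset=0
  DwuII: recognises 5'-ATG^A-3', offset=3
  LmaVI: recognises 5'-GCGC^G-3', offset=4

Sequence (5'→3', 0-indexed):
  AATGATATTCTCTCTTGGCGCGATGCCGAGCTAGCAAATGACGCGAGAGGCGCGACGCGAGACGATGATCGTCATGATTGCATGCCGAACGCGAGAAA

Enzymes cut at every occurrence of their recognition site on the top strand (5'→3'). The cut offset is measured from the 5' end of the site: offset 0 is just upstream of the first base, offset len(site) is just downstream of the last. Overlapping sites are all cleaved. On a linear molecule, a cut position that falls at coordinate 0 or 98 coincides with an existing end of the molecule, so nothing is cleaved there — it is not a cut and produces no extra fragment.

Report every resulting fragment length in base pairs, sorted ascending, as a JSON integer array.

[1,2,4,4,5,9,9,9,12,12,14,17]

Site scan:
  RvuIII (ATGCCGA, off=4): starts [22, 81] → cuts [26, 85]
  FykIX (CGCGAGA, off=0): starts [41, 55, 89] → cuts [41, 55, 89]
  DwuII (ATGA, off=3): starts [1, 37, 64, 73] → cuts [4, 40, 67, 76]
  LmaVI (GCGCG, off=4): starts [17, 49] → cuts [21, 53]

All cut coordinates (distinct, sorted): [4, 21, 26, 40, 41, 53, 55, 67, 76, 85, 89]

Fragments:
  [0,4): 4 bp
  [4,21): 17 bp
  [21,26): 5 bp
  [26,40): 14 bp
  [40,41): 1 bp
  [41,53): 12 bp
  [53,55): 2 bp
  [55,67): 12 bp
  [67,76): 9 bp
  [76,85): 9 bp
  [85,89): 4 bp
  [89,98): 9 bp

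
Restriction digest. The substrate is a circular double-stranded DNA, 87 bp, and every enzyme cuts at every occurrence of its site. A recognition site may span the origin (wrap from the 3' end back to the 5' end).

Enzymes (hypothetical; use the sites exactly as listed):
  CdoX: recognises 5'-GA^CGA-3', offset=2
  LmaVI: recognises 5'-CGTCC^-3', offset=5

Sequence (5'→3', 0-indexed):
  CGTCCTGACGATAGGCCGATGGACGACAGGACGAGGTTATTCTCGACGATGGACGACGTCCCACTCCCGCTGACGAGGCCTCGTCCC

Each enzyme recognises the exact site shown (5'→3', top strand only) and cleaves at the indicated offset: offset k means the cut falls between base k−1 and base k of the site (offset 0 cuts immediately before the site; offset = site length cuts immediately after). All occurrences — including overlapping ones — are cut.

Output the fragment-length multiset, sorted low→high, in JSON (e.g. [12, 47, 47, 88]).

[3,6,7,8,8,12,13,15,15]

Per-enzyme occurrences:
  CdoX (GACGA, off=2): starts [6, 21, 29, 44, 51, 71] → cuts [8, 23, 31, 46, 53, 73]
  LmaVI (CGTCC, off=5): starts [0, 56, 81] → cuts [5, 61, 86]

Pooled cuts: [5, 8, 23, 31, 46, 53, 61, 73, 86]

Fragments:
  5→8: 3 bp
  8→23: 15 bp
  23→31: 8 bp
  31→46: 15 bp
  46→53: 7 bp
  53→61: 8 bp
  61→73: 12 bp
  73→86: 13 bp
  86→5 (wrap): 87-86+5 = 6 bp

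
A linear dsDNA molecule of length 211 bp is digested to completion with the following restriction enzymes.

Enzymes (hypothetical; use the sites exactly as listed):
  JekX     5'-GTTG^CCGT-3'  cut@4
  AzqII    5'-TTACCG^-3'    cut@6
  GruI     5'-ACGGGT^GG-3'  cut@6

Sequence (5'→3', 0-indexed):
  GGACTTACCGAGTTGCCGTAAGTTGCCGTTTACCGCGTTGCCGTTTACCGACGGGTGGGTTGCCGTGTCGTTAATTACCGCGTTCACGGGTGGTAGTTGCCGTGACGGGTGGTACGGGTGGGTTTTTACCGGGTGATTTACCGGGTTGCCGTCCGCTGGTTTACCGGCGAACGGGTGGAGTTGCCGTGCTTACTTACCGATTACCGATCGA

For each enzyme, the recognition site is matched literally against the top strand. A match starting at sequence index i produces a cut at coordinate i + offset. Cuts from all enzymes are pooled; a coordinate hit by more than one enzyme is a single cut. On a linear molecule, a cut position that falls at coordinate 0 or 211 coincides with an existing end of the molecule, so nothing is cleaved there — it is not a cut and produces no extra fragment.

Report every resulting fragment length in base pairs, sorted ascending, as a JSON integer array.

[5,5,5,5,6,6,7,7,8,9,10,10,10,10,10,11,11,12,12,16,18,18]

Site scan:
  JekX GTTGCCGT/4: at [11, 21, 36, 58, 95, 144, 179] ⇒ [15, 25, 40, 62, 99, 148, 183]
  AzqII TTACCG/6: at [4, 29, 44, 74, 125, 137, 160, 193, 200] ⇒ [10, 35, 50, 80, 131, 143, 166, 199, 206]
  GruI ACGGGTGG/6: at [50, 85, 104, 113, 170] ⇒ [56, 91, 110, 119, 176]

Pooled cuts: [10, 15, 25, 35, 40, 50, 56, 62, 80, 91, 99, 110, 119, 131, 143, 148, 166, 176, 183, 199, 206]

Fragments:
  [0,10): 10 bp
  [10,15): 5 bp
  [15,25): 10 bp
  [25,35): 10 bp
  [35,40): 5 bp
  [40,50): 10 bp
  [50,56): 6 bp
  [56,62): 6 bp
  [62,80): 18 bp
  [80,91): 11 bp
  [91,99): 8 bp
  [99,110): 11 bp
  [110,119): 9 bp
  [119,131): 12 bp
  [131,143): 12 bp
  [143,148): 5 bp
  [148,166): 18 bp
  [166,176): 10 bp
  [176,183): 7 bp
  [183,199): 16 bp
  [199,206): 7 bp
  [206,211): 5 bp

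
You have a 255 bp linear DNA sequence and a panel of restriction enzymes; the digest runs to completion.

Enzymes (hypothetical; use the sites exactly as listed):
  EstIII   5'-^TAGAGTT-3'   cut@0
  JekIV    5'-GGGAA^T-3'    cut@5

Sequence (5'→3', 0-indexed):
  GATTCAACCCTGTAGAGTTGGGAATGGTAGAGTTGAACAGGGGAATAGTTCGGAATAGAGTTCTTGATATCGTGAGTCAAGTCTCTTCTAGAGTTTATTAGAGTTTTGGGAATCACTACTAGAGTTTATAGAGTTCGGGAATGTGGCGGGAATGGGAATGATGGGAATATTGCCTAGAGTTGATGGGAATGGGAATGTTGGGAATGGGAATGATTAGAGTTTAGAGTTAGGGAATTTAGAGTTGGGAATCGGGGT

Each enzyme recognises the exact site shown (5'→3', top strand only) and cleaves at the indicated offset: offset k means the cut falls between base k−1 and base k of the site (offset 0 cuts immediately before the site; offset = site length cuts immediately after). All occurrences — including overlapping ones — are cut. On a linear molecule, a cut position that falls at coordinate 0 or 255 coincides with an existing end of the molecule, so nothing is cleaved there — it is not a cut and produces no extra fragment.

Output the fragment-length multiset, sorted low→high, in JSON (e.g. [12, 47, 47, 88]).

Per-enzyme occurrences:
  EstIII TAGAGTT/0: at [12, 27, 55, 88, 98, 119, 128, 174, 214, 221, 236] ⇒ [12, 27, 55, 88, 98, 119, 128, 174, 214, 221, 236]
  JekIV GGGAAT/5: at [19, 40, 107, 136, 147, 153, 162, 184, 190, 199, 205, 229, 243] ⇒ [24, 45, 112, 141, 152, 158, 167, 189, 195, 204, 210, 234, 248]

Pooled cuts: [12, 24, 27, 45, 55, 88, 98, 112, 119, 128, 141, 152, 158, 167, 174, 189, 195, 204, 210, 214, 221, 234, 236, 248]

Fragments:
  [0,12): 12 bp
  [12,24): 12 bp
  [24,27): 3 bp
  [27,45): 18 bp
  [45,55): 10 bp
  [55,88): 33 bp
  [88,98): 10 bp
  [98,112): 14 bp
  [112,119): 7 bp
  [119,128): 9 bp
  [128,141): 13 bp
  [141,152): 11 bp
  [152,158): 6 bp
  [158,167): 9 bp
  [167,174): 7 bp
  [174,189): 15 bp
  [189,195): 6 bp
  [195,204): 9 bp
  [204,210): 6 bp
  [210,214): 4 bp
  [214,221): 7 bp
  [221,234): 13 bp
  [234,236): 2 bp
  [236,248): 12 bp
  [248,255): 7 bp

[2,3,4,6,6,6,7,7,7,7,9,9,9,10,10,11,12,12,12,13,13,14,15,18,33]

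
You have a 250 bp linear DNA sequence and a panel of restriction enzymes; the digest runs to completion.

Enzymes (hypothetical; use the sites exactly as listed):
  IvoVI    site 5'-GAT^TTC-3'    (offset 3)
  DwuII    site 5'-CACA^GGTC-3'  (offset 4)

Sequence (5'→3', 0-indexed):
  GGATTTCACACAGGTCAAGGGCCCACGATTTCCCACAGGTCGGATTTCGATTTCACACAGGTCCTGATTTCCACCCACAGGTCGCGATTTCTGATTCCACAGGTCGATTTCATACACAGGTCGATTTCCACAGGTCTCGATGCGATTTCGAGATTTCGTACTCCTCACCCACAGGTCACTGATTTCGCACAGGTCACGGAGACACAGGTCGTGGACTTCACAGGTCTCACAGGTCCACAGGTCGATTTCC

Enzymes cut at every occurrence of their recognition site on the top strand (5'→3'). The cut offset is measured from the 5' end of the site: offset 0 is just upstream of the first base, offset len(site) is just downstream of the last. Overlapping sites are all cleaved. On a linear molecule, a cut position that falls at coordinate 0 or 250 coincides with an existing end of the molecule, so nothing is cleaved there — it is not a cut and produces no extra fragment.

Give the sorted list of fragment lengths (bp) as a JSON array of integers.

[4,4,6,7,7,7,7,8,8,8,8,8,8,8,9,9,9,10,10,11,13,14,15,16,17,19]

Site scan:
  IvoVI GATTTC/3: at [1, 26, 42, 48, 65, 85, 105, 122, 143, 151, 180, 243] ⇒ [4, 29, 45, 51, 68, 88, 108, 125, 146, 154, 183, 246]
  DwuII CACAGGTC/4: at [8, 33, 55, 75, 97, 114, 128, 169, 187, 202, 218, 227, 235] ⇒ [12, 37, 59, 79, 101, 118, 132, 173, 191, 206, 222, 231, 239]

Pooled cuts: [4, 12, 29, 37, 45, 51, 59, 68, 79, 88, 101, 108, 118, 125, 132, 146, 154, 173, 183, 191, 206, 222, 231, 239, 246]

Fragments:
  [0,4): 4 bp
  [4,12): 8 bp
  [12,29): 17 bp
  [29,37): 8 bp
  [37,45): 8 bp
  [45,51): 6 bp
  [51,59): 8 bp
  [59,68): 9 bp
  [68,79): 11 bp
  [79,88): 9 bp
  [88,101): 13 bp
  [101,108): 7 bp
  [108,118): 10 bp
  [118,125): 7 bp
  [125,132): 7 bp
  [132,146): 14 bp
  [146,154): 8 bp
  [154,173): 19 bp
  [173,183): 10 bp
  [183,191): 8 bp
  [191,206): 15 bp
  [206,222): 16 bp
  [222,231): 9 bp
  [231,239): 8 bp
  [239,246): 7 bp
  [246,250): 4 bp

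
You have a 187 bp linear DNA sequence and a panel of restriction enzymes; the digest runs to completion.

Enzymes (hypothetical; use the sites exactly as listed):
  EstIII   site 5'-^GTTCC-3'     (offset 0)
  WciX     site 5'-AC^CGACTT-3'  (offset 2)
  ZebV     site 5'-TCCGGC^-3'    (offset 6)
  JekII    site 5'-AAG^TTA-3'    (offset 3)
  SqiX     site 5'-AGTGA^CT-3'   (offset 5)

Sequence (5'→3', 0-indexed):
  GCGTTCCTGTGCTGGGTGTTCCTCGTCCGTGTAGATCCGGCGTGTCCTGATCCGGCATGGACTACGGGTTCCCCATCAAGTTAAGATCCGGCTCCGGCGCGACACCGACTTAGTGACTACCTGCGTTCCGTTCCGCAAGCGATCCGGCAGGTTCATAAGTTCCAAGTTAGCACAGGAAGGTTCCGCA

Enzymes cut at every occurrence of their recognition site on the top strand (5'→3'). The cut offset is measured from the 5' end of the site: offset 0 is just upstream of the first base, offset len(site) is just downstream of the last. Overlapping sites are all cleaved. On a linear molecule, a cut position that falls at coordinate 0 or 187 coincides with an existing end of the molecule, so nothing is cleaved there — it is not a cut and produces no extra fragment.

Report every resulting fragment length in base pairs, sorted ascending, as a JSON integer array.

[2,5,6,7,8,8,8,10,11,11,12,13,13,15,15,19,24]

Scan for sites:
  EstIII GTTCC/0: at [2, 17, 67, 124, 129, 158, 179] ⇒ [2, 17, 67, 124, 129, 158, 179]
  WciX ACCGACTT/2: at [103] ⇒ [105]
  ZebV TCCGGC/6: at [35, 50, 86, 92, 142] ⇒ [41, 56, 92, 98, 148]
  JekII AAGTTA/3: at [77, 163] ⇒ [80, 166]
  SqiX AGTGACT/5: at [111] ⇒ [116]

Pooled cuts: [2, 17, 41, 56, 67, 80, 92, 98, 105, 116, 124, 129, 148, 158, 166, 179]

Fragments:
  [0,2): 2 bp
  [2,17): 15 bp
  [17,41): 24 bp
  [41,56): 15 bp
  [56,67): 11 bp
  [67,80): 13 bp
  [80,92): 12 bp
  [92,98): 6 bp
  [98,105): 7 bp
  [105,116): 11 bp
  [116,124): 8 bp
  [124,129): 5 bp
  [129,148): 19 bp
  [148,158): 10 bp
  [158,166): 8 bp
  [166,179): 13 bp
  [179,187): 8 bp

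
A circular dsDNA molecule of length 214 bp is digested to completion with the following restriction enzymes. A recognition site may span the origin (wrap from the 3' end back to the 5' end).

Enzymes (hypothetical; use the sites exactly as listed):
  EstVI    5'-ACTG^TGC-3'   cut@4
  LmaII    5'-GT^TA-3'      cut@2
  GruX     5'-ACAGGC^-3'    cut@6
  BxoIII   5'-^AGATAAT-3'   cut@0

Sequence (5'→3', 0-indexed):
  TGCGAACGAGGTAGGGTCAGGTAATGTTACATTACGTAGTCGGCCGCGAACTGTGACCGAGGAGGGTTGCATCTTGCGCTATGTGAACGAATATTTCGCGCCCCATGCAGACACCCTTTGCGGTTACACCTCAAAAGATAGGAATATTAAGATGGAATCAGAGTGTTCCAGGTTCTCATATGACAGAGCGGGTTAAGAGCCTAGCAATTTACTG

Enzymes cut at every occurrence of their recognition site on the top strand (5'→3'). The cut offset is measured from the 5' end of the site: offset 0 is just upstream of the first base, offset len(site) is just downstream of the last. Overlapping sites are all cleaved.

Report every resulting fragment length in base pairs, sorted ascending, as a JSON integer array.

[21,27,69,97]

Per-enzyme occurrences:
  EstVI (ACTGTGC, off=4): starts [210] → cuts [0]
  LmaII (GTTA, off=2): starts [25, 122, 191] → cuts [27, 124, 193]
  GruX (ACAGGC, off=6): no sites
  BxoIII (AGATAAT, off=0): no sites

All cut coordinates (distinct, sorted): [0, 27, 124, 193]

Fragments:
  0→27: 27 bp
  27→124: 97 bp
  124→193: 69 bp
  193→0 (wrap): 214-193+0 = 21 bp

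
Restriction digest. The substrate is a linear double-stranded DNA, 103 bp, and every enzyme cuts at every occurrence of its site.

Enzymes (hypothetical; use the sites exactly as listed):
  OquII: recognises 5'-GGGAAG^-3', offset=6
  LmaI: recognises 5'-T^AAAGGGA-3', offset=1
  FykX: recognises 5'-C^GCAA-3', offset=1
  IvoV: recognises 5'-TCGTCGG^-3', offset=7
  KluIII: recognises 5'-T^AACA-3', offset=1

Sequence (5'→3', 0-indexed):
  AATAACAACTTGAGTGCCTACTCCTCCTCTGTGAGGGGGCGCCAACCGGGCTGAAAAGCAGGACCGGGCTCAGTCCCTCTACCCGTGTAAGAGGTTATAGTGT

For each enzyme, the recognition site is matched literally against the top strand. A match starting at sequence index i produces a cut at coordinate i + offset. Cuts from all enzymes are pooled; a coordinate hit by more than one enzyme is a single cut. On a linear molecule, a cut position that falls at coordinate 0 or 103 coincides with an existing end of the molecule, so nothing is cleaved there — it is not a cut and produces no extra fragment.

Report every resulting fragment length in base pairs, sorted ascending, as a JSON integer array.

Scan for sites:
  OquII (GGGAAG, off=6): no sites
  LmaI (TAAAGGGA, off=1): no sites
  FykX (CGCAA, off=1): no sites
  IvoV (TCGTCGG, off=7): no sites
  KluIII TAACA/1: at [2] ⇒ [3]

Pooled cuts: [3]

Fragments:
  [0,3): 3 bp
  [3,103): 100 bp

[3,100]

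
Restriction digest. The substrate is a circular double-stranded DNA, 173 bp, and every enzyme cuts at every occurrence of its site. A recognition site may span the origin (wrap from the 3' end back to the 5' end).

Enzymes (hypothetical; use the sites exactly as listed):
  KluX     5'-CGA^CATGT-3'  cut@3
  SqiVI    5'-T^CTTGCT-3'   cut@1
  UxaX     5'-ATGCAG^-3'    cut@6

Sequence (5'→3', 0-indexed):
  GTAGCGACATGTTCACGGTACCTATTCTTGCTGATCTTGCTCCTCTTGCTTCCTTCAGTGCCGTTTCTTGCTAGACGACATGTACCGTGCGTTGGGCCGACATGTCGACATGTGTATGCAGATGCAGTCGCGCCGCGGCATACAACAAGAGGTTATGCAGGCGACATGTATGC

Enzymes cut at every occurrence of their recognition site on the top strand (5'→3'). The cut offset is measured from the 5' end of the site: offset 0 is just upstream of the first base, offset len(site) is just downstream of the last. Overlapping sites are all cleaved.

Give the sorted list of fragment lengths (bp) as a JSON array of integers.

[4,6,8,9,9,12,13,16,19,22,22,33]

Scan for sites:
  KluX (CGACATGT, off=3): starts [4, 75, 97, 105, 161] → cuts [7, 78, 100, 108, 164]
  SqiVI (TCTTGCT, off=1): starts [25, 34, 43, 65] → cuts [26, 35, 44, 66]
  UxaX (ATGCAG, off=6): starts [115, 121, 154] → cuts [121, 127, 160]

Pooled cuts: [7, 26, 35, 44, 66, 78, 100, 108, 121, 127, 160, 164]

Fragments:
  7→26: 19 bp
  26→35: 9 bp
  35→44: 9 bp
  44→66: 22 bp
  66→78: 12 bp
  78→100: 22 bp
  100→108: 8 bp
  108→121: 13 bp
  121→127: 6 bp
  127→160: 33 bp
  160→164: 4 bp
  164→7 (wrap): 173-164+7 = 16 bp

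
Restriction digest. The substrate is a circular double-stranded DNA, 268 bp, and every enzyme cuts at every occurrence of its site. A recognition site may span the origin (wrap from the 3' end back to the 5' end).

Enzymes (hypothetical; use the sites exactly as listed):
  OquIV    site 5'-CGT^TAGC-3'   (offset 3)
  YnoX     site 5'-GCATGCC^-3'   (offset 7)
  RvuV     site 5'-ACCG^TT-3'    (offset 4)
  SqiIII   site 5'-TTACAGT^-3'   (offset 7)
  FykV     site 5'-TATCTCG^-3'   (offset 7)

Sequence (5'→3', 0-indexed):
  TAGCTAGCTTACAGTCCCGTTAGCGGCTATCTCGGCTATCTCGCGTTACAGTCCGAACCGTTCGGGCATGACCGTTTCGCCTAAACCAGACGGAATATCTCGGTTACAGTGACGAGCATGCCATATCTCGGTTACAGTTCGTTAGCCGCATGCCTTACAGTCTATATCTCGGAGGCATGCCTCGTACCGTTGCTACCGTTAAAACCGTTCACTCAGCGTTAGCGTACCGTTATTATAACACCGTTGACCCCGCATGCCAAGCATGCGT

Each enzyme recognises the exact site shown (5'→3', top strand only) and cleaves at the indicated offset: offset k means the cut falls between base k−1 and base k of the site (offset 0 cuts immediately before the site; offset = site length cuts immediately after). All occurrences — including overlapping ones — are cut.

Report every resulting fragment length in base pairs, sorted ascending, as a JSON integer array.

[4,5,7,8,8,8,8,8,9,9,9,9,10,10,10,10,12,12,12,14,14,14,15,15,28]

Site scan:
  OquIV (CGTTAGC, off=3): starts [17, 139, 216, 265] → cuts [0, 20, 142, 219]
  YnoX (GCATGCC, off=7): starts [115, 147, 174, 251] → cuts [122, 154, 181, 258]
  RvuV (ACCGTT, off=4): starts [56, 70, 185, 194, 203, 225, 239] → cuts [60, 74, 189, 198, 207, 229, 243]
  SqiIII (TTACAGT, off=7): starts [8, 45, 103, 131, 154] → cuts [15, 52, 110, 138, 161]
  FykV (TATCTCG, off=7): starts [27, 36, 95, 123, 164] → cuts [34, 43, 102, 130, 171]

Pooled cuts: [0, 15, 20, 34, 43, 52, 60, 74, 102, 110, 122, 130, 138, 142, 154, 161, 171, 181, 189, 198, 207, 219, 229, 243, 258]

Fragments:
  0→15: 15 bp
  15→20: 5 bp
  20→34: 14 bp
  34→43: 9 bp
  43→52: 9 bp
  52→60: 8 bp
  60→74: 14 bp
  74→102: 28 bp
  102→110: 8 bp
  110→122: 12 bp
  122→130: 8 bp
  130→138: 8 bp
  138→142: 4 bp
  142→154: 12 bp
  154→161: 7 bp
  161→171: 10 bp
  171→181: 10 bp
  181→189: 8 bp
  189→198: 9 bp
  198→207: 9 bp
  207→219: 12 bp
  219→229: 10 bp
  229→243: 14 bp
  243→258: 15 bp
  258→0 (wrap): 268-258+0 = 10 bp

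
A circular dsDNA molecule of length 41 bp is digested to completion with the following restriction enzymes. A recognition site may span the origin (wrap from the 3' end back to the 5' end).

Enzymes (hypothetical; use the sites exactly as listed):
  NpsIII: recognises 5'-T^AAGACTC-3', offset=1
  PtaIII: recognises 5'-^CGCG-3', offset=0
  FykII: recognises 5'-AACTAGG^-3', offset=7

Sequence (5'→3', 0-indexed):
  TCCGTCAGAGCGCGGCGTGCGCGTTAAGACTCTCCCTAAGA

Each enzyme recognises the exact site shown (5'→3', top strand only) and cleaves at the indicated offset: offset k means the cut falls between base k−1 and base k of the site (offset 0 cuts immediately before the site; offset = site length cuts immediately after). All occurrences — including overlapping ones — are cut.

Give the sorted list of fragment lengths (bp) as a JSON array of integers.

[6,9,26]

Per-enzyme occurrences:
  NpsIII (TAAGACTC, off=1): starts [24] → cuts [25]
  PtaIII (CGCG, off=0): starts [10, 19] → cuts [10, 19]
  FykII (AACTAGG, off=7): no sites

All cut coordinates (distinct, sorted): [10, 19, 25]

Fragments:
  10→19: 9 bp
  19→25: 6 bp
  25→10 (wrap): 41-25+10 = 26 bp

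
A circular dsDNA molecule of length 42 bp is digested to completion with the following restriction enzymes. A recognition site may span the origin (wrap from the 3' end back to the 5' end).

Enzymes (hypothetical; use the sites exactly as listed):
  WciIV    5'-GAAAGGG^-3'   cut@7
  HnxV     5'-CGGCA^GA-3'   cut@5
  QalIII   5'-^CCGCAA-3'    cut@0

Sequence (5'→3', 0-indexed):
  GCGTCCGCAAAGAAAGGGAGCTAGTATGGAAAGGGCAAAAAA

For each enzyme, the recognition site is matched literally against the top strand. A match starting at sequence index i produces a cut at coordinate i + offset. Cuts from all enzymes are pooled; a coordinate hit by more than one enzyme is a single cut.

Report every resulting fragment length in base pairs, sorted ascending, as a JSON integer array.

Site scan:
  WciIV GAAAGGG/7: at [11, 28] ⇒ [18, 35]
  HnxV (CGGCAGA, off=5): no sites
  QalIII CCGCAA/0: at [4] ⇒ [4]

All cut coordinates (distinct, sorted): [4, 18, 35]

Fragment lengths:
  4→18: 14 bp
  18→35: 17 bp
  35→4 (wrap): 42-35+4 = 11 bp

[11,14,17]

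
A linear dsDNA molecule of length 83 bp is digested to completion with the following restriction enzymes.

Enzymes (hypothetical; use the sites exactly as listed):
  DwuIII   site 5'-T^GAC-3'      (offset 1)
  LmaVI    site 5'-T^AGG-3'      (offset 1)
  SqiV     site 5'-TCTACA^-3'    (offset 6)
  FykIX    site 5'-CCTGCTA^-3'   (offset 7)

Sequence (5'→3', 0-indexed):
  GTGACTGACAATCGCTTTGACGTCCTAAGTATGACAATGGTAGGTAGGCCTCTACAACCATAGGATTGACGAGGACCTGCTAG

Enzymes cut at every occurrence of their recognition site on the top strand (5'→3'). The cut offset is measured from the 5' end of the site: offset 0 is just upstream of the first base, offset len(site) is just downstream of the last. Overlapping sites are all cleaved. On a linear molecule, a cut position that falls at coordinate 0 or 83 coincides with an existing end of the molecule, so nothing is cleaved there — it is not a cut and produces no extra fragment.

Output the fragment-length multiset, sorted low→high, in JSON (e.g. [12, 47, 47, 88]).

Per-enzyme occurrences:
  DwuIII TGAC/1: at [1, 5, 17, 31, 66] ⇒ [2, 6, 18, 32, 67]
  LmaVI TAGG/1: at [40, 44, 60] ⇒ [41, 45, 61]
  SqiV TCTACA/6: at [50] ⇒ [56]
  FykIX CCTGCTA/7: at [75] ⇒ [82]

All cut coordinates (distinct, sorted): [2, 6, 18, 32, 41, 45, 56, 61, 67, 82]

Fragments:
  [0,2): 2 bp
  [2,6): 4 bp
  [6,18): 12 bp
  [18,32): 14 bp
  [32,41): 9 bp
  [41,45): 4 bp
  [45,56): 11 bp
  [56,61): 5 bp
  [61,67): 6 bp
  [67,82): 15 bp
  [82,83): 1 bp

[1,2,4,4,5,6,9,11,12,14,15]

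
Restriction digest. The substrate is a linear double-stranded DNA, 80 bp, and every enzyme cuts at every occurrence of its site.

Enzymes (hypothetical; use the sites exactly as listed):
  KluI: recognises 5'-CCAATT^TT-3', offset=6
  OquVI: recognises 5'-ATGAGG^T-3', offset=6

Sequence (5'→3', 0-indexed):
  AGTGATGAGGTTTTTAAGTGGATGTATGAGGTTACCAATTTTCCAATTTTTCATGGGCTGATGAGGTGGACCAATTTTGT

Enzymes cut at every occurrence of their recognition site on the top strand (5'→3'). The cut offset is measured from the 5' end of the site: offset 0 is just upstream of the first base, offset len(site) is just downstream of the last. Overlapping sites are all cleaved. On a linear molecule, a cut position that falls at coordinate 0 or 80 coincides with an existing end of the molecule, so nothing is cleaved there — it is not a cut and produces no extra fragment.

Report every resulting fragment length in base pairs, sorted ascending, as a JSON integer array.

[4,8,9,10,10,18,21]

Per-enzyme occurrences:
  KluI (CCAATTTT, off=6): starts [34, 42, 70] → cuts [40, 48, 76]
  OquVI (ATGAGGT, off=6): starts [4, 25, 60] → cuts [10, 31, 66]

All cut coordinates (distinct, sorted): [10, 31, 40, 48, 66, 76]

Fragment lengths:
  [0,10): 10 bp
  [10,31): 21 bp
  [31,40): 9 bp
  [40,48): 8 bp
  [48,66): 18 bp
  [66,76): 10 bp
  [76,80): 4 bp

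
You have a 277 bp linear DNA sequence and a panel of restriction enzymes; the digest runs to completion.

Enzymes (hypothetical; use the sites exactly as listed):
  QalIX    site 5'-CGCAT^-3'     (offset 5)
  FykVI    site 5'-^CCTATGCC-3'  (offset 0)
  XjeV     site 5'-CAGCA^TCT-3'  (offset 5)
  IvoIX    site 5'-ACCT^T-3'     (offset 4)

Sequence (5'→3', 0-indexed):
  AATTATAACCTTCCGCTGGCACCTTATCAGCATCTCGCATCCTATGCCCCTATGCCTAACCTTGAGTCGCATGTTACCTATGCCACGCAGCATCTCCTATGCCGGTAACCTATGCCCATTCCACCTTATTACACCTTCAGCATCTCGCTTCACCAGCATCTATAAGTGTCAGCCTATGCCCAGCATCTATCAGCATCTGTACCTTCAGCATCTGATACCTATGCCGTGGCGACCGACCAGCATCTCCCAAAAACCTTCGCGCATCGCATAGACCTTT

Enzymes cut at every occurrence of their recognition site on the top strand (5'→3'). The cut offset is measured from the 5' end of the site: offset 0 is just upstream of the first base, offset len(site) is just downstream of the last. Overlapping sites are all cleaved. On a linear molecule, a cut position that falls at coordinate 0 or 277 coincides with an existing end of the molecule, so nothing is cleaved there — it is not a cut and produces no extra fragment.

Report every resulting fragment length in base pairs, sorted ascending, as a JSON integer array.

[2,3,4,5,6,6,6,7,8,8,8,8,9,10,10,10,11,13,13,13,14,14,14,16,16,18,25]

Site scan:
  QalIX CGCAT/5: at [35, 67, 259, 264] ⇒ [40, 72, 264, 269]
  FykVI CCTATGCC/0: at [40, 48, 76, 95, 108, 172, 217] ⇒ [40, 48, 76, 95, 108, 172, 217]
  XjeV CAGCATCT/5: at [27, 87, 137, 153, 180, 190, 205, 237] ⇒ [32, 92, 142, 158, 185, 195, 210, 242]
  IvoIX ACCTT/4: at [7, 20, 58, 122, 132, 200, 252, 271] ⇒ [11, 24, 62, 126, 136, 204, 256, 275]

Pooled cuts: [11, 24, 32, 40, 48, 62, 72, 76, 92, 95, 108, 126, 136, 142, 158, 172, 185, 195, 204, 210, 217, 242, 256, 264, 269, 275]

Fragment lengths:
  [0,11): 11 bp
  [11,24): 13 bp
  [24,32): 8 bp
  [32,40): 8 bp
  [40,48): 8 bp
  [48,62): 14 bp
  [62,72): 10 bp
  [72,76): 4 bp
  [76,92): 16 bp
  [92,95): 3 bp
  [95,108): 13 bp
  [108,126): 18 bp
  [126,136): 10 bp
  [136,142): 6 bp
  [142,158): 16 bp
  [158,172): 14 bp
  [172,185): 13 bp
  [185,195): 10 bp
  [195,204): 9 bp
  [204,210): 6 bp
  [210,217): 7 bp
  [217,242): 25 bp
  [242,256): 14 bp
  [256,264): 8 bp
  [264,269): 5 bp
  [269,275): 6 bp
  [275,277): 2 bp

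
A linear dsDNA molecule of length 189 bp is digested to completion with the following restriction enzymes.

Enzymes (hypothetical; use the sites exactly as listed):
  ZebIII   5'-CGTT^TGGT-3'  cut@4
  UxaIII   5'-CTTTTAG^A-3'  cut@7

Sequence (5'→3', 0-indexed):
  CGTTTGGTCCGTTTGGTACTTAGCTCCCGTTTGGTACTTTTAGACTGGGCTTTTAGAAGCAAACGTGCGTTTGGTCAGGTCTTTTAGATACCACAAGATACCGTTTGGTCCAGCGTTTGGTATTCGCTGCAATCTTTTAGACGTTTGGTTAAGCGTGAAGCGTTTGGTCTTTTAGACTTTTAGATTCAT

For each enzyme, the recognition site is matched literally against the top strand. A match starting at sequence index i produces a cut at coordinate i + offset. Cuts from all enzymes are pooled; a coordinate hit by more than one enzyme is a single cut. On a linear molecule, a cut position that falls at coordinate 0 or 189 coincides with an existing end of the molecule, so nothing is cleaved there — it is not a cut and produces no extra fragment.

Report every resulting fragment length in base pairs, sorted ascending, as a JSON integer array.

[4,5,6,8,9,11,12,12,13,15,16,18,18,19,23]

Scan for sites:
  ZebIII (CGTTTGGT, off=4): starts [0, 9, 27, 67, 101, 113, 141, 160] → cuts [4, 13, 31, 71, 105, 117, 145, 164]
  UxaIII (CTTTTAGA, off=7): starts [36, 49, 80, 133, 168, 176] → cuts [43, 56, 87, 140, 175, 183]

Pooled cuts: [4, 13, 31, 43, 56, 71, 87, 105, 117, 140, 145, 164, 175, 183]

Fragments:
  [0,4): 4 bp
  [4,13): 9 bp
  [13,31): 18 bp
  [31,43): 12 bp
  [43,56): 13 bp
  [56,71): 15 bp
  [71,87): 16 bp
  [87,105): 18 bp
  [105,117): 12 bp
  [117,140): 23 bp
  [140,145): 5 bp
  [145,164): 19 bp
  [164,175): 11 bp
  [175,183): 8 bp
  [183,189): 6 bp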